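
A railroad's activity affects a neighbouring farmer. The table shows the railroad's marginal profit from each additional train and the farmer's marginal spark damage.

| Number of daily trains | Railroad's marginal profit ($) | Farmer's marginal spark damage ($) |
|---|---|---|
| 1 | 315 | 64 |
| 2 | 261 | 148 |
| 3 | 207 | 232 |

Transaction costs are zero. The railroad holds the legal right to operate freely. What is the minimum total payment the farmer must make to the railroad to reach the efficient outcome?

Left alone the railroad would choose level 3 (marginal profit stays positive).
Efficient level: k* = 2 (marginal profit ≥ marginal spark damage through 2).
The farmer must at least cover the railroad's forgone profit from cutting 3→2: 207 = 207.

$207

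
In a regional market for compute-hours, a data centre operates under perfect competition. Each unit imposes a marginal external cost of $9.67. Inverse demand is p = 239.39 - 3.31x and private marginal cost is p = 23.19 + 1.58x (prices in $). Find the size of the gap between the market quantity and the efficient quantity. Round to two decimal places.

Market equilibrium (private): 23.19 + 1.58x = 239.39 - 3.31x → x_m = 44.2127.
Social marginal cost = private MC + MEC = 32.86 + 1.58x.
Set SMC = demand: 32.86 + 1.58x = 239.39 - 3.31x → x* = 42.2352.
Gap = |44.2127 − 42.2352| = 1.9775.

1.98 units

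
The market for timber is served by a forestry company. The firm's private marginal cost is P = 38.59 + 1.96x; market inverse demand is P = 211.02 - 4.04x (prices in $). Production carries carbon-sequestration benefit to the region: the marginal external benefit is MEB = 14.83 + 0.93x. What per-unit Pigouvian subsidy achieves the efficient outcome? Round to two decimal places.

subsidy = $49.18 per unit

Social marginal cost = private MC − MEB = 23.76 + 1.03x.
Set SMC = demand: 23.76 + 1.03x = 211.02 - 4.04x → x* = 36.9349.
The Pigouvian subsidy equals MEB at x*: 14.83 + 0.93×36.9349 = 49.1795.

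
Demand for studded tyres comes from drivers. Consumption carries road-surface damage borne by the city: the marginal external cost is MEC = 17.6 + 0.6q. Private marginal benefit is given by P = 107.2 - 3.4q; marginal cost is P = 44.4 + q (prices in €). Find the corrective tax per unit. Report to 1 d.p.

Social marginal benefit = demand − MEC = 89.6 - 4.0q.
Set SMB = MC: 89.6 - 4.0q = 44.4 + q → q* = 9.0400.
The Pigouvian tax equals MEC at q*: 17.6 + 0.6×9.0400 = 23.0240.

tax = €23.0 per unit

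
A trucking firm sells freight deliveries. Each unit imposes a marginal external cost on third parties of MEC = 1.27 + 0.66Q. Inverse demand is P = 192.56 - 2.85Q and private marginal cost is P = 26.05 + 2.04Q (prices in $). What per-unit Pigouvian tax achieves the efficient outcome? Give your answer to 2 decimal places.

tax = $20.92 per unit

Social marginal cost = private MC + MEC = 27.32 + 2.70Q.
Set SMC = demand: 27.32 + 2.70Q = 192.56 - 2.85Q → Q* = 29.7730.
The Pigouvian tax equals MEC at Q*: 1.27 + 0.66×29.7730 = 20.9202.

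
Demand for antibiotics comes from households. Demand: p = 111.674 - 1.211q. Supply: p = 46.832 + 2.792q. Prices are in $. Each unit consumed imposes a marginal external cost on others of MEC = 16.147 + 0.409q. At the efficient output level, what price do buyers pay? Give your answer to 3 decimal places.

Social marginal benefit = demand − MEC = 95.527 - 1.620q.
Set SMB = MC: 95.527 - 1.620q = 46.832 + 2.792q → q* = 11.0369.
Consumer price on the demand curve at q*: 111.674 − 1.211×11.0369 = 98.3083.

P = $98.308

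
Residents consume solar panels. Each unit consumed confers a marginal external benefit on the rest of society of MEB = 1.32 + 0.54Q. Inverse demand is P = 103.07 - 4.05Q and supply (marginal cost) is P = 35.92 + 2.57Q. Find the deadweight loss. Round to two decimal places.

DWL = 3.80

Market equilibrium (private): 35.92 + 2.57Q = 103.07 - 4.05Q → Q_m = 10.1435.
Social marginal benefit = demand + MEB = 104.39 - 3.51Q.
Set SMB = MC: 104.39 - 3.51Q = 35.92 + 2.57Q → Q* = 11.2615.
Between Q* and Q_m the wedge SMB − MC runs linearly from 0 to MEB(Q_m), so the loss is a triangle.
DWL = ½ × 1.1180 × 6.7975 = 3.7998.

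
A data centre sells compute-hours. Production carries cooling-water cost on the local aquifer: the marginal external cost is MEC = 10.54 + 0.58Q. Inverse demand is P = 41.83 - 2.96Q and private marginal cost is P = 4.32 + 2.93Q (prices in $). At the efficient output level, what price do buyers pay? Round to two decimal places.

P = $29.49

Social marginal cost = private MC + MEC = 14.86 + 3.51Q.
Set SMC = demand: 14.86 + 3.51Q = 41.83 - 2.96Q → Q* = 4.1685.
Consumer price on the demand curve at Q*: 41.83 − 2.96×4.1685 = 29.4912.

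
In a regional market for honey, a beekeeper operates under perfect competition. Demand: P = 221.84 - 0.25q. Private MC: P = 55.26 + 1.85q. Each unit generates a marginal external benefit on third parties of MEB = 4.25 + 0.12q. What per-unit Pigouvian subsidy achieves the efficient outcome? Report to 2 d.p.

Social marginal cost = private MC − MEB = 51.01 + 1.73q.
Set SMC = demand: 51.01 + 1.73q = 221.84 - 0.25q → q* = 86.2778.
The Pigouvian subsidy equals MEB at q*: 4.25 + 0.12×86.2778 = 14.6033.

subsidy = 14.60 per unit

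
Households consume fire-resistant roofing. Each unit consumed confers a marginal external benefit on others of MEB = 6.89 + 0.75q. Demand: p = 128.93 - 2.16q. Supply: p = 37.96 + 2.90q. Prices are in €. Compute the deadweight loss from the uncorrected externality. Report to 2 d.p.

DWL = €48.15

Market equilibrium (private): 37.96 + 2.90q = 128.93 - 2.16q → q_m = 17.9783.
Social marginal benefit = demand + MEB = 135.82 - 1.41q.
Set SMB = MC: 135.82 - 1.41q = 37.96 + 2.90q → q* = 22.7053.
Height of the DWL triangle at q_m is SMB(q_m) − MC(q_m) = MEB(q_m) = 20.3737.
DWL = ½ × 4.7270 × 20.3737 = 48.1532.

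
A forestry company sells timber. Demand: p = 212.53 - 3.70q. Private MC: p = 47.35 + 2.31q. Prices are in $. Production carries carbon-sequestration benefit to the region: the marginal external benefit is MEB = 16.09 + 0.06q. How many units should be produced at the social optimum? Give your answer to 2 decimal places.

Social marginal cost = private MC − MEB = 31.26 + 2.25q.
Set SMC = demand: 31.26 + 2.25q = 212.53 - 3.70q → q* = 30.4655.

q* = 30.47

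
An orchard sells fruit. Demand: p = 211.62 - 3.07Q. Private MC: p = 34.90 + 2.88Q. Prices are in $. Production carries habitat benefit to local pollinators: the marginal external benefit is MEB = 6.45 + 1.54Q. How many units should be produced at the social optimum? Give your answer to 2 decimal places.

Q* = 41.54

Social marginal cost = private MC − MEB = 28.45 + 1.34Q.
Set SMC = demand: 28.45 + 1.34Q = 211.62 - 3.07Q → Q* = 41.5351.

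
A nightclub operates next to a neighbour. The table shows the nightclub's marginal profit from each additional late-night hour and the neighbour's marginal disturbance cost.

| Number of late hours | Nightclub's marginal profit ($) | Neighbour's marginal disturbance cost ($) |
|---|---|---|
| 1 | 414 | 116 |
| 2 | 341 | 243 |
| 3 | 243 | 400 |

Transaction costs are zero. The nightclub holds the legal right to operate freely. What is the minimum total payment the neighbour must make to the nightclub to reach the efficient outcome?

Left alone the nightclub would choose level 3 (marginal profit stays positive).
Efficient level: k* = 2 (marginal profit ≥ marginal disturbance cost through 2).
The neighbour must at least cover the nightclub's forgone profit from cutting 3→2: 243 = 243.

$243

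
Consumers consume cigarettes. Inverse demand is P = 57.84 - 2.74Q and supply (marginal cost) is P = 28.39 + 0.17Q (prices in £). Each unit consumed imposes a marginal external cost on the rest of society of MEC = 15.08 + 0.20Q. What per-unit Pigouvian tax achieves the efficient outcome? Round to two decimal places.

tax = £16.00 per unit

Social marginal benefit = demand − MEC = 42.76 - 2.94Q.
Set SMB = MC: 42.76 - 2.94Q = 28.39 + 0.17Q → Q* = 4.6206.
The Pigouvian tax equals MEC at Q*: 15.08 + 0.20×4.6206 = 16.0041.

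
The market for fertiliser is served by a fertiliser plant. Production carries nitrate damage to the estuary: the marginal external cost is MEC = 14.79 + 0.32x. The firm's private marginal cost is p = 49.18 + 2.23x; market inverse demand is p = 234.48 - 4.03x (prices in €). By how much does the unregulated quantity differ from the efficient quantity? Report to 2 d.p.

Market equilibrium (private): 49.18 + 2.23x = 234.48 - 4.03x → x_m = 29.6006.
Social marginal cost = private MC + MEC = 63.97 + 2.55x.
Set SMC = demand: 63.97 + 2.55x = 234.48 - 4.03x → x* = 25.9134.
Gap = |29.6006 − 25.9134| = 3.6872.

3.69 units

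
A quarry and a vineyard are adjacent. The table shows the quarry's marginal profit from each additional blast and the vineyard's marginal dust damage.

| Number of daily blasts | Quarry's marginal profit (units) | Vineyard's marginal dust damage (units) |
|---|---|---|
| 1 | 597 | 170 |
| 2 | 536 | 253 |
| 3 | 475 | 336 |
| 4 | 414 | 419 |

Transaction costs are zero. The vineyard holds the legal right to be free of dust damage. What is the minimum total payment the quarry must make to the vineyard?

Efficient level: marginal profit ≥ marginal dust damage through level 3, so k* = 3.
With the vineyard holding the right, the quarry must at least compensate total damage at k*: 170 + 253 + 336 = 759.

759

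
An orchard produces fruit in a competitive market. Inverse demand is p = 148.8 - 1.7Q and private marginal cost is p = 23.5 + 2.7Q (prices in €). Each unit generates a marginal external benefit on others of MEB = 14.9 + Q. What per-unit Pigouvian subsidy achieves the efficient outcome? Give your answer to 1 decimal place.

Social marginal cost = private MC − MEB = 8.6 + 1.7Q.
Set SMC = demand: 8.6 + 1.7Q = 148.8 - 1.7Q → Q* = 41.2353.
The Pigouvian subsidy equals MEB at Q*: 14.9 + 1.0×41.2353 = 56.1353.

subsidy = €56.1 per unit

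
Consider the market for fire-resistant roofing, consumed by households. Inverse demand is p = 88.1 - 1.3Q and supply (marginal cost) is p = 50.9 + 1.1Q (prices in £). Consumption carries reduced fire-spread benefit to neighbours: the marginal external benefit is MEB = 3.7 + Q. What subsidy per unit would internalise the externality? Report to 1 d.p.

subsidy = £32.9 per unit

Social marginal benefit = demand + MEB = 91.8 - 0.3Q.
Set SMB = MC: 91.8 - 0.3Q = 50.9 + 1.1Q → Q* = 29.2143.
The Pigouvian subsidy equals MEB at Q*: 3.7 + 1.0×29.2143 = 32.9143.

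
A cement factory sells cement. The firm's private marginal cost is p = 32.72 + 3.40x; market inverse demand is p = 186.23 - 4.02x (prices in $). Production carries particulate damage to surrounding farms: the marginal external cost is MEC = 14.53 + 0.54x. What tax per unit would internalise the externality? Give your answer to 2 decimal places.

Social marginal cost = private MC + MEC = 47.25 + 3.94x.
Set SMC = demand: 47.25 + 3.94x = 186.23 - 4.02x → x* = 17.4598.
The Pigouvian tax equals MEC at x*: 14.53 + 0.54×17.4598 = 23.9583.

tax = $23.96 per unit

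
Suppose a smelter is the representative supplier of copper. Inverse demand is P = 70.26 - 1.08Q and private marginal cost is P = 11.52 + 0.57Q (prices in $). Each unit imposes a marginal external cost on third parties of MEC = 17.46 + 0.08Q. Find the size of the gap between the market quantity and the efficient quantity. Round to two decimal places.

Market equilibrium (private): 11.52 + 0.57Q = 70.26 - 1.08Q → Q_m = 35.6000.
Social marginal cost = private MC + MEC = 28.98 + 0.65Q.
Set SMC = demand: 28.98 + 0.65Q = 70.26 - 1.08Q → Q* = 23.8613.
Gap = |35.6000 − 23.8613| = 11.7387.

11.74 units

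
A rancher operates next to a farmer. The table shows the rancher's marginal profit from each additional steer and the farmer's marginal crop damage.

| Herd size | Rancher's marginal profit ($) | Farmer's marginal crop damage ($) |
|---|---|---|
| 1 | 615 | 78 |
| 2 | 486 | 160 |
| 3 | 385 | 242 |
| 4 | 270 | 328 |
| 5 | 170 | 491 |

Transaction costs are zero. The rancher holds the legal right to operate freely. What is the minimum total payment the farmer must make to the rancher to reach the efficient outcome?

Left alone the rancher would choose level 5 (marginal profit stays positive).
Efficient level: k* = 3 (marginal profit ≥ marginal crop damage through 3).
The farmer must at least cover the rancher's forgone profit from cutting 5→3: 270 + 170 = 440.

$440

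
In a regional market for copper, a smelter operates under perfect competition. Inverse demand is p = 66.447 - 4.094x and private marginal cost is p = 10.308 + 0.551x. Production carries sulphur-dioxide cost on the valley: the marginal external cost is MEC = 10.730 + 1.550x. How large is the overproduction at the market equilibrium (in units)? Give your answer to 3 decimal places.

4.756 units

Market equilibrium (private): 10.308 + 0.551x = 66.447 - 4.094x → x_m = 12.0859.
Social marginal cost = private MC + MEC = 21.038 + 2.101x.
Set SMC = demand: 21.038 + 2.101x = 66.447 - 4.094x → x* = 7.3299.
Gap = |12.0859 − 7.3299| = 4.7560.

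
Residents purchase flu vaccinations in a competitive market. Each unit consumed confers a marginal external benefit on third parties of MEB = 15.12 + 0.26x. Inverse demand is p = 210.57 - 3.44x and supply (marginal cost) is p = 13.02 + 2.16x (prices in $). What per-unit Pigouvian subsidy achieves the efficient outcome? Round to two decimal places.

Social marginal benefit = demand + MEB = 225.69 - 3.18x.
Set SMB = MC: 225.69 - 3.18x = 13.02 + 2.16x → x* = 39.8258.
The Pigouvian subsidy equals MEB at x*: 15.12 + 0.26×39.8258 = 25.4747.

subsidy = $25.47 per unit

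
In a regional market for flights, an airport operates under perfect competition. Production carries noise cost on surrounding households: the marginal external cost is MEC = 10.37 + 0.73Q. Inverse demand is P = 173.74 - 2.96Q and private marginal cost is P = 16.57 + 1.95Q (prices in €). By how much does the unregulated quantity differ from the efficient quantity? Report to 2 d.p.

5.98 units

Market equilibrium (private): 16.57 + 1.95Q = 173.74 - 2.96Q → Q_m = 32.0102.
Social marginal cost = private MC + MEC = 26.94 + 2.68Q.
Set SMC = demand: 26.94 + 2.68Q = 173.74 - 2.96Q → Q* = 26.0284.
Gap = |32.0102 − 26.0284| = 5.9818.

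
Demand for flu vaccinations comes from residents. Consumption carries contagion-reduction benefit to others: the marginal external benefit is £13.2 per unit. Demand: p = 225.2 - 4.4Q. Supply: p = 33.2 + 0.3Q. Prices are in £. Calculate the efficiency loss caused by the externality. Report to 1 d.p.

DWL = £18.5

Market equilibrium (private): 33.2 + 0.3Q = 225.2 - 4.4Q → Q_m = 40.8511.
Social marginal benefit = demand + MEB = 238.4 - 4.4Q.
Set SMB = MC: 238.4 - 4.4Q = 33.2 + 0.3Q → Q* = 43.6596.
The welfare-loss triangle has base |Q_m − Q*| and height MEB(Q_m) (the vertical gap between SMB and MC is zero at Q* and MEB at Q_m).
DWL = ½ × 2.8085 × 13.2000 = 18.5361.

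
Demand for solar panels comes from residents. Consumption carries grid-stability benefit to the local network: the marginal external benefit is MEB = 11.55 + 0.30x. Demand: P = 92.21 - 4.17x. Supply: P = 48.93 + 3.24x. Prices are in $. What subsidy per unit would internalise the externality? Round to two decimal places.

subsidy = $13.86 per unit

Social marginal benefit = demand + MEB = 103.76 - 3.87x.
Set SMB = MC: 103.76 - 3.87x = 48.93 + 3.24x → x* = 7.7117.
The Pigouvian subsidy equals MEB at x*: 11.55 + 0.30×7.7117 = 13.8635.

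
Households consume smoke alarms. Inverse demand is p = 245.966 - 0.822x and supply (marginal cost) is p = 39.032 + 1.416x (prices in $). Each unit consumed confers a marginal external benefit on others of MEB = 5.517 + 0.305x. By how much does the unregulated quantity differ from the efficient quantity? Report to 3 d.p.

17.444 units

Market equilibrium (private): 39.032 + 1.416x = 245.966 - 0.822x → x_m = 92.4638.
Social marginal benefit = demand + MEB = 251.483 - 0.517x.
Set SMB = MC: 251.483 - 0.517x = 39.032 + 1.416x → x* = 109.9074.
Gap = |92.4638 − 109.9074| = 17.4436.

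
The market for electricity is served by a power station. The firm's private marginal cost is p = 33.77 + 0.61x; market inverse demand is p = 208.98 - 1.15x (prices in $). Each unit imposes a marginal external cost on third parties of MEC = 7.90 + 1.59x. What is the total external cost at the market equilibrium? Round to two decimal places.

Market equilibrium (private): 33.77 + 0.61x = 208.98 - 1.15x → x_m = 99.5511.
Total external cost = ∫₀^{x_m} (7.90 + 1.59x) dx = 7.90×99.5511 + ½×1.59×99.5511² = 8665.2388.

$8665.24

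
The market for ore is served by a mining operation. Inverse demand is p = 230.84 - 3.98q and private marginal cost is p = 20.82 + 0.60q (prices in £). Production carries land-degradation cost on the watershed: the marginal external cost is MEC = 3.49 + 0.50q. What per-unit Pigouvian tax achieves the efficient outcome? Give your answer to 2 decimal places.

Social marginal cost = private MC + MEC = 24.31 + 1.10q.
Set SMC = demand: 24.31 + 1.10q = 230.84 - 3.98q → q* = 40.6555.
The Pigouvian tax equals MEC at q*: 3.49 + 0.50×40.6555 = 23.8178.

tax = £23.82 per unit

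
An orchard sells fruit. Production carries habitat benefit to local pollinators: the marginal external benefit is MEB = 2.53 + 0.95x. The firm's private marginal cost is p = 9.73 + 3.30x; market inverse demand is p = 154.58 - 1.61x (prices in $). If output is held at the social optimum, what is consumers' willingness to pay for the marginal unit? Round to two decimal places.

Social marginal cost = private MC − MEB = 7.20 + 2.35x.
Set SMC = demand: 7.20 + 2.35x = 154.58 - 1.61x → x* = 37.2172.
Consumer price on the demand curve at x*: 154.58 − 1.61×37.2172 = 94.6603.

P = $94.66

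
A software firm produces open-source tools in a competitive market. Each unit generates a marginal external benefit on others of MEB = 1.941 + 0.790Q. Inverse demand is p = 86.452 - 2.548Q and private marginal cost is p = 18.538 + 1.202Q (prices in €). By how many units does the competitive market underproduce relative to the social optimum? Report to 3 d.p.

Market equilibrium (private): 18.538 + 1.202Q = 86.452 - 2.548Q → Q_m = 18.1104.
Social marginal cost = private MC − MEB = 16.597 + 0.412Q.
Set SMC = demand: 16.597 + 0.412Q = 86.452 - 2.548Q → Q* = 23.5997.
Gap = |18.1104 − 23.5997| = 5.4893.

5.489 units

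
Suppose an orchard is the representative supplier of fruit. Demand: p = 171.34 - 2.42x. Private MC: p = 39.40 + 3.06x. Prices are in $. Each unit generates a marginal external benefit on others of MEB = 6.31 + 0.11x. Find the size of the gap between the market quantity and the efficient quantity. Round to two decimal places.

1.67 units

Market equilibrium (private): 39.40 + 3.06x = 171.34 - 2.42x → x_m = 24.0766.
Social marginal cost = private MC − MEB = 33.09 + 2.95x.
Set SMC = demand: 33.09 + 2.95x = 171.34 - 2.42x → x* = 25.7449.
Gap = |24.0766 − 25.7449| = 1.6683.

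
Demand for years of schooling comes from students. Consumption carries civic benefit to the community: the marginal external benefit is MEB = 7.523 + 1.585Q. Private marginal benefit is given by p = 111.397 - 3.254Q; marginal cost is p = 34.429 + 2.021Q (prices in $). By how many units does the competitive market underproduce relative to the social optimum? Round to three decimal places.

8.306 units

Market equilibrium (private): 34.429 + 2.021Q = 111.397 - 3.254Q → Q_m = 14.5911.
Social marginal benefit = demand + MEB = 118.920 - 1.669Q.
Set SMB = MC: 118.920 - 1.669Q = 34.429 + 2.021Q → Q* = 22.8973.
Gap = |14.5911 − 22.8973| = 8.3062.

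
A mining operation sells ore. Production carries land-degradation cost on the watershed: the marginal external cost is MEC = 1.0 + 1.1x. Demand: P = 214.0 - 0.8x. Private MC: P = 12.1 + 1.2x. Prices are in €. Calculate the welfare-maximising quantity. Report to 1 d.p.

x* = 64.8

Social marginal cost = private MC + MEC = 13.1 + 2.3x.
Set SMC = demand: 13.1 + 2.3x = 214.0 - 0.8x → x* = 64.8065.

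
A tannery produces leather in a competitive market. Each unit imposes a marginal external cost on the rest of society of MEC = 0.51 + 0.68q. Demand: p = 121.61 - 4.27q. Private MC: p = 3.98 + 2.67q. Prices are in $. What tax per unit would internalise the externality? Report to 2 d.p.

Social marginal cost = private MC + MEC = 4.49 + 3.35q.
Set SMC = demand: 4.49 + 3.35q = 121.61 - 4.27q → q* = 15.3701.
The Pigouvian tax equals MEC at q*: 0.51 + 0.68×15.3701 = 10.9617.

tax = $10.96 per unit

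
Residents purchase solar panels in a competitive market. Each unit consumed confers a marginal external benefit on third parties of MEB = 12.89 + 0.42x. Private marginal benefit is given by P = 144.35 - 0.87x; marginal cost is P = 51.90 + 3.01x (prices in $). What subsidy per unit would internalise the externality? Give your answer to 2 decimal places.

subsidy = $25.68 per unit

Social marginal benefit = demand + MEB = 157.24 - 0.45x.
Set SMB = MC: 157.24 - 0.45x = 51.90 + 3.01x → x* = 30.4451.
The Pigouvian subsidy equals MEB at x*: 12.89 + 0.42×30.4451 = 25.6769.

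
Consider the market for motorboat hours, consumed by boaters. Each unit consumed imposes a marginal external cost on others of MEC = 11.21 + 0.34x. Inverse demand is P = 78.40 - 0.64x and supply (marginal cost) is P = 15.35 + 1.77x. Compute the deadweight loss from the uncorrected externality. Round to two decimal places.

DWL = 73.49

Market equilibrium (private): 15.35 + 1.77x = 78.40 - 0.64x → x_m = 26.1618.
Social marginal benefit = demand − MEC = 67.19 - 0.98x.
Set SMB = MC: 67.19 - 0.98x = 15.35 + 1.77x → x* = 18.8509.
The welfare-loss triangle has base |x_m − x*| and height MEC(x_m) (the vertical gap between SMB and MC is zero at x* and MEC at x_m).
DWL = ½ × 7.3109 × 20.1050 = 73.4928.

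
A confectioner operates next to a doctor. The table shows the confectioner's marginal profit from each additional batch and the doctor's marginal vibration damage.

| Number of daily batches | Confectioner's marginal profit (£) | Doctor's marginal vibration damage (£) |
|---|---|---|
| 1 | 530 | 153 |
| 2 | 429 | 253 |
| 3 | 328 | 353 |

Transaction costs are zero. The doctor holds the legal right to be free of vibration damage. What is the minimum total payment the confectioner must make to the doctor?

£406

Efficient level: marginal profit ≥ marginal vibration damage through level 2, so k* = 2.
With the doctor holding the right, the confectioner must at least compensate total damage at k*: 153 + 253 = 406.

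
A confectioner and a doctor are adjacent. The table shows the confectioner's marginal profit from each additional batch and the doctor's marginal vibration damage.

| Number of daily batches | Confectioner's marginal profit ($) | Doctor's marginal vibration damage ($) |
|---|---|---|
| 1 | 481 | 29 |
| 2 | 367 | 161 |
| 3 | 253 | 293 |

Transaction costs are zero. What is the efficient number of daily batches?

2

Bargaining reaches the level where marginal profit last exceeds marginal vibration damage.
That holds through level 2 (367 ≥ 161) but not at 3 (253 < 293).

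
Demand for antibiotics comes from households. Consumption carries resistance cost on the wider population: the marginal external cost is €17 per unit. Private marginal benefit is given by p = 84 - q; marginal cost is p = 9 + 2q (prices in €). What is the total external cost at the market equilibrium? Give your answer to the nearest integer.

Market equilibrium (private): 9 + 2q = 84 - q → q_m = 25.0000.
Total external cost = MEC × q_m = 17 × 25.0000 = 425.0000.

€425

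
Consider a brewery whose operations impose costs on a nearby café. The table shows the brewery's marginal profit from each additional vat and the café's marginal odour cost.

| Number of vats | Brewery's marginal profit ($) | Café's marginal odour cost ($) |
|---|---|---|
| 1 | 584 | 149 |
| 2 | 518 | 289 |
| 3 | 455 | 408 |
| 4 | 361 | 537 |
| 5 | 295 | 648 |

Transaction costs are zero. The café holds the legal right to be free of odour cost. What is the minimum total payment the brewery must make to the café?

Efficient level: marginal profit ≥ marginal odour cost through level 3, so k* = 3.
With the café holding the right, the brewery must at least compensate total damage at k*: 149 + 289 + 408 = 846.

$846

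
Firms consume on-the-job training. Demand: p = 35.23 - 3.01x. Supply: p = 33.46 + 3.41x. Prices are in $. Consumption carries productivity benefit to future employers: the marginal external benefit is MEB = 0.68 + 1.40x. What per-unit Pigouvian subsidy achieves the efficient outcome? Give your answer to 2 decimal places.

Social marginal benefit = demand + MEB = 35.91 - 1.61x.
Set SMB = MC: 35.91 - 1.61x = 33.46 + 3.41x → x* = 0.4880.
The Pigouvian subsidy equals MEB at x*: 0.68 + 1.40×0.4880 = 1.3632.

subsidy = $1.36 per unit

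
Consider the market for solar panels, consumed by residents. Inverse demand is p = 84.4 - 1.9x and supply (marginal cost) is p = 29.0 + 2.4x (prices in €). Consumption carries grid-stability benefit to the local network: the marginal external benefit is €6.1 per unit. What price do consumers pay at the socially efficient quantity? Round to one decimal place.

Social marginal benefit = demand + MEB = 90.5 - 1.9x.
Set SMB = MC: 90.5 - 1.9x = 29.0 + 2.4x → x* = 14.3023.
Consumer price on the demand curve at x*: 84.4 − 1.9×14.3023 = 57.2256.

P = €57.2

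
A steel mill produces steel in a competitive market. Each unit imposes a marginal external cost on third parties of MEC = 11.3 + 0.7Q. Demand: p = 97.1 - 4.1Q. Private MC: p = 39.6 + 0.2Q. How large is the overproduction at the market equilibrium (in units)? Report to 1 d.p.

Market equilibrium (private): 39.6 + 0.2Q = 97.1 - 4.1Q → Q_m = 13.3721.
Social marginal cost = private MC + MEC = 50.9 + 0.9Q.
Set SMC = demand: 50.9 + 0.9Q = 97.1 - 4.1Q → Q* = 9.2400.
Gap = |13.3721 − 9.2400| = 4.1321.

4.1 units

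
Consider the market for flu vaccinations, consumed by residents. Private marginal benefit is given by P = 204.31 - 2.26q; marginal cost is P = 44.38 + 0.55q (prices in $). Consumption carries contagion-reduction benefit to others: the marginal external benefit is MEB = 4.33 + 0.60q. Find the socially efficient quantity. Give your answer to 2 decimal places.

q* = 74.33

Social marginal benefit = demand + MEB = 208.64 - 1.66q.
Set SMB = MC: 208.64 - 1.66q = 44.38 + 0.55q → q* = 74.3258.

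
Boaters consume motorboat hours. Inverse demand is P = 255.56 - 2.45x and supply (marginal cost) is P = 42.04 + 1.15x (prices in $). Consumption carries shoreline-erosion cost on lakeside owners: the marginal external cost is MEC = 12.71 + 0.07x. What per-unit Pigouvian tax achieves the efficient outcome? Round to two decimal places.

Social marginal benefit = demand − MEC = 242.85 - 2.52x.
Set SMB = MC: 242.85 - 2.52x = 42.04 + 1.15x → x* = 54.7166.
The Pigouvian tax equals MEC at x*: 12.71 + 0.07×54.7166 = 16.5402.

tax = $16.54 per unit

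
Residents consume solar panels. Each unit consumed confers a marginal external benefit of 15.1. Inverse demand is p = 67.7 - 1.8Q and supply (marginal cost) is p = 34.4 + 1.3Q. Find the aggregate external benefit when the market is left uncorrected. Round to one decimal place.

162.2

Market equilibrium (private): 34.4 + 1.3Q = 67.7 - 1.8Q → Q_m = 10.7419.
Total external benefit = MEB × Q_m = 15.1 × 10.7419 = 162.2027.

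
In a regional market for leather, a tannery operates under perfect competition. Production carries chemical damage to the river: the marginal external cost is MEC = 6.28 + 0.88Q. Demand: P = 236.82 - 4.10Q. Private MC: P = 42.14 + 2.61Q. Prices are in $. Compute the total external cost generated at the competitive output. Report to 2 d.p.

Market equilibrium (private): 42.14 + 2.61Q = 236.82 - 4.10Q → Q_m = 29.0134.
Total external cost = ∫₀^{Q_m} (6.28 + 0.88Q) dQ = 6.28×29.0134 + ½×0.88×29.0134² = 552.5862.

$552.59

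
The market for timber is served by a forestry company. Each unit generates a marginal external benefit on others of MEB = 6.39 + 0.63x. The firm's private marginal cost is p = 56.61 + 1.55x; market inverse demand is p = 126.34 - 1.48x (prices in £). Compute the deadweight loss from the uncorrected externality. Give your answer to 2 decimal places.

DWL = £90.90

Market equilibrium (private): 56.61 + 1.55x = 126.34 - 1.48x → x_m = 23.0132.
Social marginal cost = private MC − MEB = 50.22 + 0.92x.
Set SMC = demand: 50.22 + 0.92x = 126.34 - 1.48x → x* = 31.7167.
Between x* and x_m the wedge demand − SMC runs linearly from 0 to MEB(x_m), so the loss is a triangle.
DWL = ½ × 8.7035 × 20.8883 = 90.9007.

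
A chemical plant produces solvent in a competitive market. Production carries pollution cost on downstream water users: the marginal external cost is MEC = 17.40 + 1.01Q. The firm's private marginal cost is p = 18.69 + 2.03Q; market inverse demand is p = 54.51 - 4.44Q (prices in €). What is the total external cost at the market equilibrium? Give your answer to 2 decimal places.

Market equilibrium (private): 18.69 + 2.03Q = 54.51 - 4.44Q → Q_m = 5.5363.
Total external cost = ∫₀^{Q_m} (17.40 + 1.01Q) dQ = 17.40×5.5363 + ½×1.01×5.5363² = 111.8102.

€111.81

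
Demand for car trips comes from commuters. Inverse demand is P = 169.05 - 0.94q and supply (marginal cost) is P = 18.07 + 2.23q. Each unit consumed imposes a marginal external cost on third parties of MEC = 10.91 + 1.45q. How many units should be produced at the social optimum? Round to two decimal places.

q* = 30.32

Social marginal benefit = demand − MEC = 158.14 - 2.39q.
Set SMB = MC: 158.14 - 2.39q = 18.07 + 2.23q → q* = 30.3182.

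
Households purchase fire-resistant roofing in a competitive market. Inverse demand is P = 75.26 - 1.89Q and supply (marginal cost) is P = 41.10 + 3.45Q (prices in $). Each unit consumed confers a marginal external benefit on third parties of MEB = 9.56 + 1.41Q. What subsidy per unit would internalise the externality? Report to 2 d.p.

Social marginal benefit = demand + MEB = 84.82 - 0.48Q.
Set SMB = MC: 84.82 - 0.48Q = 41.10 + 3.45Q → Q* = 11.1247.
The Pigouvian subsidy equals MEB at Q*: 9.56 + 1.41×11.1247 = 25.2458.

subsidy = $25.25 per unit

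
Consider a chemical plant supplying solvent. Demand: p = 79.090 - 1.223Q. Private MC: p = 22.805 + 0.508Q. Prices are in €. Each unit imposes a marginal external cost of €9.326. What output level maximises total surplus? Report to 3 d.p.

Q* = 27.128

Social marginal cost = private MC + MEC = 32.131 + 0.508Q.
Set SMC = demand: 32.131 + 0.508Q = 79.090 - 1.223Q → Q* = 27.1282.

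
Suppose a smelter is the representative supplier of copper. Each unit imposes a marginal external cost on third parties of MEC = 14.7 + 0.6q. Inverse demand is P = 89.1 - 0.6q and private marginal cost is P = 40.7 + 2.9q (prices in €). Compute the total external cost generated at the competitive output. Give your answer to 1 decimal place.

€260.6

Market equilibrium (private): 40.7 + 2.9q = 89.1 - 0.6q → q_m = 13.8286.
Total external cost = ∫₀^{q_m} (14.7 + 0.6q) dq = 14.7×13.8286 + ½×0.6×13.8286² = 260.6495.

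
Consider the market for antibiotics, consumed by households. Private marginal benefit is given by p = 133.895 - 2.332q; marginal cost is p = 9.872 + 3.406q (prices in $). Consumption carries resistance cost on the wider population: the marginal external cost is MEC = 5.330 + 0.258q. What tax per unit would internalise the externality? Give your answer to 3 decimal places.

Social marginal benefit = demand − MEC = 128.565 - 2.590q.
Set SMB = MC: 128.565 - 2.590q = 9.872 + 3.406q → q* = 19.7954.
The Pigouvian tax equals MEC at q*: 5.330 + 0.258×19.7954 = 10.4372.

tax = $10.437 per unit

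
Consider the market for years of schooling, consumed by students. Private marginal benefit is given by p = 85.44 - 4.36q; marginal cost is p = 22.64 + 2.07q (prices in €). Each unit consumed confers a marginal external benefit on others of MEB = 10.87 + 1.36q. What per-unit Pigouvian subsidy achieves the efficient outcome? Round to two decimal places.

Social marginal benefit = demand + MEB = 96.31 - 3.00q.
Set SMB = MC: 96.31 - 3.00q = 22.64 + 2.07q → q* = 14.5306.
The Pigouvian subsidy equals MEB at q*: 10.87 + 1.36×14.5306 = 30.6316.

subsidy = €30.63 per unit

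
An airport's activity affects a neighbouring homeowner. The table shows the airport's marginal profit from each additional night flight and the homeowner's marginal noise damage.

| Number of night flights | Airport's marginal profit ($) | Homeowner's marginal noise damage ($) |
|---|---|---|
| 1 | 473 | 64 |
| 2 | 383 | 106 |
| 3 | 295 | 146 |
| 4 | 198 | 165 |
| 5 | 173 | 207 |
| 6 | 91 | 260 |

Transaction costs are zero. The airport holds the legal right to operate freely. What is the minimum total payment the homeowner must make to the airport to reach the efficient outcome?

Left alone the airport would choose level 6 (marginal profit stays positive).
Efficient level: k* = 4 (marginal profit ≥ marginal noise damage through 4).
The homeowner must at least cover the airport's forgone profit from cutting 6→4: 173 + 91 = 264.

$264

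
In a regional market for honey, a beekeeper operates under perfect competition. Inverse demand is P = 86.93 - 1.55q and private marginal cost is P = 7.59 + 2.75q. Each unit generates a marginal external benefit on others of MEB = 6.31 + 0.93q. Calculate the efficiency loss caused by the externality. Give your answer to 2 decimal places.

Market equilibrium (private): 7.59 + 2.75q = 86.93 - 1.55q → q_m = 18.4512.
Social marginal cost = private MC − MEB = 1.28 + 1.82q.
Set SMC = demand: 1.28 + 1.82q = 86.93 - 1.55q → q* = 25.4154.
The welfare-loss triangle has base |q_m − q*| and height MEB(q_m) (the vertical gap between SMC and demand is zero at q* and MEB at q_m).
DWL = ½ × 6.9642 × 23.4696 = 81.7235.

DWL = 81.72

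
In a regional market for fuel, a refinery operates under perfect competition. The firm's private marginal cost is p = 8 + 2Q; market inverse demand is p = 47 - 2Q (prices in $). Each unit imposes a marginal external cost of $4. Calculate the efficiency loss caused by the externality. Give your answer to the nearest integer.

Market equilibrium (private): 8 + 2Q = 47 - 2Q → Q_m = 9.7500.
Social marginal cost = private MC + MEC = 12 + 2Q.
Set SMC = demand: 12 + 2Q = 47 - 2Q → Q* = 8.7500.
The welfare-loss triangle has base |Q_m − Q*| and height MEC(Q_m) (the vertical gap between SMC and demand is zero at Q* and MEC at Q_m).
DWL = ½ × 1.0000 × 4.0000 = 2.0000.

DWL = $2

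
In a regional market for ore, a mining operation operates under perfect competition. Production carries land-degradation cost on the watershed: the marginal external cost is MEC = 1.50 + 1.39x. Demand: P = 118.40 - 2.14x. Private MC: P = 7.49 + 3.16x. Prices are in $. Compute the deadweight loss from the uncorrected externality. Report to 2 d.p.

DWL = $69.93

Market equilibrium (private): 7.49 + 3.16x = 118.40 - 2.14x → x_m = 20.9264.
Social marginal cost = private MC + MEC = 8.99 + 4.55x.
Set SMC = demand: 8.99 + 4.55x = 118.40 - 2.14x → x* = 16.3543.
The loss is the area between SMC and demand from x* to x_m; with linear curves that's a triangle of height MEC(x_m).
DWL = ½ × 4.5721 × 30.5877 = 69.9250.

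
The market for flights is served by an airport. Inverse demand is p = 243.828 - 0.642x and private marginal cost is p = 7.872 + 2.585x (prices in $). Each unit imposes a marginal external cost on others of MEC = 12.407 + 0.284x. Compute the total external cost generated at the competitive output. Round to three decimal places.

$1666.385

Market equilibrium (private): 7.872 + 2.585x = 243.828 - 0.642x → x_m = 73.1193.
Total external cost = ∫₀^{x_m} (12.407 + 0.284x) dx = 12.407×73.1193 + ½×0.284×73.1193² = 1666.3845.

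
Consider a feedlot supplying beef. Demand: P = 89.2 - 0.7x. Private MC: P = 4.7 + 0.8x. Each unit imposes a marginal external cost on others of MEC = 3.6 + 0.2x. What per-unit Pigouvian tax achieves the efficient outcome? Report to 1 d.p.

tax = 13.1 per unit

Social marginal cost = private MC + MEC = 8.3 + x.
Set SMC = demand: 8.3 + x = 89.2 - 0.7x → x* = 47.5882.
The Pigouvian tax equals MEC at x*: 3.6 + 0.2×47.5882 = 13.1176.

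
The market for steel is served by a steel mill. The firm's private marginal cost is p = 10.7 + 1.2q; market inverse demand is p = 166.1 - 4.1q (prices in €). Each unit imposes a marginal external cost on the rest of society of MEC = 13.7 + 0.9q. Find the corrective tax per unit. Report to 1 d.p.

Social marginal cost = private MC + MEC = 24.4 + 2.1q.
Set SMC = demand: 24.4 + 2.1q = 166.1 - 4.1q → q* = 22.8548.
The Pigouvian tax equals MEC at q*: 13.7 + 0.9×22.8548 = 34.2693.

tax = €34.3 per unit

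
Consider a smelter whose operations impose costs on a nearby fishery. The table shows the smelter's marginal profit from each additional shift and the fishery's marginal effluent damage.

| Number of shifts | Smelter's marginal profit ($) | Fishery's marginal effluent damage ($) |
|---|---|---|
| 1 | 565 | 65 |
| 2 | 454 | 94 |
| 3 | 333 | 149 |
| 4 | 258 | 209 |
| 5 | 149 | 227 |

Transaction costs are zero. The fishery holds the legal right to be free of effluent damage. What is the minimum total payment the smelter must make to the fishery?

Efficient level: marginal profit ≥ marginal effluent damage through level 4, so k* = 4.
With the fishery holding the right, the smelter must at least compensate total damage at k*: 65 + 94 + 149 + 209 = 517.

$517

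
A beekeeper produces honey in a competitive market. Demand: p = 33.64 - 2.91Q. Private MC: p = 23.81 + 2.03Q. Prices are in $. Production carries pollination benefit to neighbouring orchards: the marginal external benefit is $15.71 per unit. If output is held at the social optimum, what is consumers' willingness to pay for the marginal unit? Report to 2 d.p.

Social marginal cost = private MC − MEB = 8.10 + 2.03Q.
Set SMC = demand: 8.10 + 2.03Q = 33.64 - 2.91Q → Q* = 5.1700.
Consumer price on the demand curve at Q*: 33.64 − 2.91×5.1700 = 18.5953.

P = $18.60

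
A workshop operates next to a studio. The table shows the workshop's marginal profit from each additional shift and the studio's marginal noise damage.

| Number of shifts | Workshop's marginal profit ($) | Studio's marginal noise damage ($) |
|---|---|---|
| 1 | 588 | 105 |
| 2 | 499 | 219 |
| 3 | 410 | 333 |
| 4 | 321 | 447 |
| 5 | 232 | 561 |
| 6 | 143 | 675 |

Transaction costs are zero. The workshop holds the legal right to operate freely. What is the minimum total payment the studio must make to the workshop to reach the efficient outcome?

$696

Left alone the workshop would choose level 6 (marginal profit stays positive).
Efficient level: k* = 3 (marginal profit ≥ marginal noise damage through 3).
The studio must at least cover the workshop's forgone profit from cutting 6→3: 321 + 232 + 143 = 696.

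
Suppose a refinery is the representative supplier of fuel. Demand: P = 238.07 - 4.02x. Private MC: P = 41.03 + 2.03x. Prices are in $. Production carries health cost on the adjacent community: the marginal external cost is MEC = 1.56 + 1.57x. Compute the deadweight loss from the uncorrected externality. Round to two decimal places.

DWL = $182.19

Market equilibrium (private): 41.03 + 2.03x = 238.07 - 4.02x → x_m = 32.5686.
Social marginal cost = private MC + MEC = 42.59 + 3.60x.
Set SMC = demand: 42.59 + 3.60x = 238.07 - 4.02x → x* = 25.6535.
Height of the DWL triangle at x_m is SMC(x_m) − demand(x_m) = MEC(x_m) = 52.6927.
DWL = ½ × 6.9151 × 52.6927 = 182.1876.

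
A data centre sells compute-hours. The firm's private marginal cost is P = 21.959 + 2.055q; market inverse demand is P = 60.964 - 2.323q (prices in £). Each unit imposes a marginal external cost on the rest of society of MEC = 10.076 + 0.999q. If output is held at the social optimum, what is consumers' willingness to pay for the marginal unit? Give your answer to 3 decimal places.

Social marginal cost = private MC + MEC = 32.035 + 3.054q.
Set SMC = demand: 32.035 + 3.054q = 60.964 - 2.323q → q* = 5.3801.
Consumer price on the demand curve at q*: 60.964 − 2.323×5.3801 = 48.4660.

P = £48.466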